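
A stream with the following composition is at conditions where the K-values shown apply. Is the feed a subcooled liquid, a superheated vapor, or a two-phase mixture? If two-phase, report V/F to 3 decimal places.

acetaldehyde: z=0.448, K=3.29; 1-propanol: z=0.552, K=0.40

two-phase, V/F = 0.506

ΣzᵢKᵢ = 1.695; Σzᵢ/Kᵢ = 1.516.
Both exceed 1, so a two-phase solution exists.
Material balance + equilibrium reduce to Σ zᵢ(Kᵢ−1)/(1+ψ(Kᵢ−1)) = 0.
Newton–Raphson from ψ = 0.37:
  ψ = 0.370: g = 0.1297, g' = -1.017 → ψ = 0.498
  ψ = 0.498: g = 0.0074, g' = -0.917 → ψ = 0.506
Converged at ψ = 0.506.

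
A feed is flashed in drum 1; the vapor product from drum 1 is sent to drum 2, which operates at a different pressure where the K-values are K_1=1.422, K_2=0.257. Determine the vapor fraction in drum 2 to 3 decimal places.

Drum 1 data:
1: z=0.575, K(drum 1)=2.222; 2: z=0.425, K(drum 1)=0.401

V/F (drum 2) = 0.346

Drum 1:
Material balance + equilibrium reduce to Σ zᵢ(Kᵢ−1)/(1+ψ₁(Kᵢ−1)) = 0.
Feasibility: ΣzᵢKᵢ = 1.448, Σzᵢ/Kᵢ = 1.319 — both > 1, two phases present.
Binary case is linear: z₁(K₁−1)(1+ψ₁(K₂−1)) + z₂(K₂−1)(1+ψ₁(K₁−1)) = 0
⇒ ψ₁ = [z₁(K₁−1)+z₂(K₂−1)] / [−(K₁−1)(K₂−1)] = 0.4481/0.7320 = 0.612
Drum-1 compositions:
  1: x = 0.329, y = 0.731
  2: x = 0.671, y = 0.269
Drum-2 feed = drum-1 vapor: z₂ = (0.7309, 0.2691).
Drum 2:
Rachford–Rice: g(ψ₂) = Σ zᵢ(Kᵢ−1)/(1+ψ₂(Kᵢ−1)) = 0.
g(0) = ΣzᵢKᵢ − 1 = 0.109 and g(1) = 1 − Σzᵢ/Kᵢ = -0.561, so a root lies in (0, 1).
Newton iteration, ψ₂⁰ = 0.5:
  ψ₂ = 0.500: g = -0.0634, g' = -0.465 → ψ₂ = 0.364
  ψ₂ = 0.364: g = -0.0065, g' = -0.377 → ψ₂ = 0.346
Converged at ψ₂ = 0.346.
  1: x = 0.638, y = 0.907
  2: x = 0.362, y = 0.093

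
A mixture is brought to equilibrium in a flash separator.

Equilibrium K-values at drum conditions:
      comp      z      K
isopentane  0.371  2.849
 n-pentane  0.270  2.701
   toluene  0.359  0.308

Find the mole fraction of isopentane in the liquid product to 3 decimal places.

x_isopentane = 0.158

Rachford–Rice: g(ψ) = Σ zᵢ(Kᵢ−1)/(1+ψ(Kᵢ−1)) = 0.
Check two-phase: ΣzᵢKᵢ = 1.897 > 1 and Σzᵢ/Kᵢ = 1.396 > 1, so g(0) = 0.897 > 0 and g(1) = -0.396 < 0.
Newton–Raphson from ψ = 0.48:
  ψ = 0.480: g = 0.2443, g' = -0.978 → ψ = 0.730
  ψ = 0.730: g = -0.0049, g' = -1.087 → ψ = 0.725
Converged at ψ = 0.725.
Compositions from xᵢ = zᵢ/(1+ψ(Kᵢ−1)), yᵢ = Kᵢxᵢ:
  isopentane: x = 0.158, y = 0.452
  n-pentane: x = 0.121, y = 0.327
  toluene: x = 0.721, y = 0.222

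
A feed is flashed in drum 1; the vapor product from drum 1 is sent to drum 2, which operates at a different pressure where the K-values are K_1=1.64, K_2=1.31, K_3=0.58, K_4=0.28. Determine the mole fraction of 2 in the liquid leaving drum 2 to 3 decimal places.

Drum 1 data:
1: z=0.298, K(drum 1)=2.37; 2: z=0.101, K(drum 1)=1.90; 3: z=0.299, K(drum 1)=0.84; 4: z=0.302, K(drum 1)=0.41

x_2 (drum 2) = 0.124

Drum 1:
Newton iteration, ψ₁⁰ = 0.5:
  ψ₁ = 0.500: g = 0.0002, g' = -0.456 → ψ₁ = 0.501
Converged at ψ₁ = 0.501.
Drum-1 compositions:
  1: x = 0.177, y = 0.419
  2: x = 0.070, y = 0.132
  3: x = 0.325, y = 0.273
  4: x = 0.429, y = 0.176
Drum-2 feed = drum-1 vapor: z₂ = (0.4190, 0.1323, 0.2730, 0.1757).
Drum 2:
Material balance + equilibrium reduce to Σ zᵢ(Kᵢ−1)/(1+ψ₂(Kᵢ−1)) = 0.
g(0) = ΣzᵢKᵢ − 1 = 0.068 and g(1) = 1 − Σzᵢ/Kᵢ = -0.455, so a root lies in (0, 1).
Iterate (Newton) starting at ψ₂ = 0.5:
  ψ₂ = 0.500: g = -0.1042, g' = -0.408 → ψ₂ = 0.244
  ψ₂ = 0.244: g = -0.0113, g' = -0.333 → ψ₂ = 0.210
Converged at ψ₂ = 0.210.
  1: x = 0.369, y = 0.606
  2: x = 0.124, y = 0.163
  3: x = 0.299, y = 0.174
  4: x = 0.207, y = 0.058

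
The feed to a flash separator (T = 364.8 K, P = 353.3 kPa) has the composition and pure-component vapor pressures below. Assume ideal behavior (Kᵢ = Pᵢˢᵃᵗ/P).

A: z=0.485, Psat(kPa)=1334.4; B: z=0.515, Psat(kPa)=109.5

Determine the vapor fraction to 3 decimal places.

Raoult's law: Kᵢ = Pᵢˢᵃᵗ/P = Pᵢˢᵃᵗ/353.3.
  K_A = 1334.4/353.3 = 3.77696, K_B = 109.5/353.3 = 0.30993
Material balance + equilibrium reduce to Σ zᵢ(Kᵢ−1)/(1+ψ(Kᵢ−1)) = 0.
Feasibility: ΣzᵢKᵢ = 1.991, Σzᵢ/Kᵢ = 1.790 — both > 1, two phases present.
Binary case is linear: z₁(K₁−1)(1+ψ(K₂−1)) + z₂(K₂−1)(1+ψ(K₁−1)) = 0
⇒ ψ = [z₁(K₁−1)+z₂(K₂−1)] / [−(K₁−1)(K₂−1)] = 0.9914/1.9163 = 0.517

ψ = 0.517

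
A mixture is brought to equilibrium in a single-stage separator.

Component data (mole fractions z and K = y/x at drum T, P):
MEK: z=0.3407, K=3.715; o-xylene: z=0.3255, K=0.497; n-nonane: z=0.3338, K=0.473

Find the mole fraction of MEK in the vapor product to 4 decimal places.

Rachford–Rice: g(β) = Σ zᵢ(Kᵢ−1)/(1+β(Kᵢ−1)) = 0.
Feasibility: ΣzᵢKᵢ = 1.5854, Σzᵢ/Kᵢ = 1.4523 — both > 1, two phases present.
Newton–Raphson from β = 0.62:
  β = 0.6200: g = -0.15449, g' = -0.7272 → β = 0.4076
  β = 0.4076: g = 0.00913, g' = -0.8466 → β = 0.4184
Converged at β = 0.4184.
Compositions from xᵢ = zᵢ/(1+β(Kᵢ−1)), yᵢ = Kᵢxᵢ:
  MEK: x = 0.1595, y = 0.5925
  o-xylene: x = 0.4123, y = 0.2049
  n-nonane: x = 0.4282, y = 0.2026

y_MEK = 0.5925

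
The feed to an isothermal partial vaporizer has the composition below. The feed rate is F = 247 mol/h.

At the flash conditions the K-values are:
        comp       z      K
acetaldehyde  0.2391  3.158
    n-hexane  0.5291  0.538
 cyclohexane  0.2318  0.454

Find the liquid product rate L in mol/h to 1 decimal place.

L = 213.0 mol/h

Iterate (Newton) starting at β = 0.5:
  β = 0.5000: g = -0.24378, g' = -0.5793 → β = 0.0792
  β = 0.0792: g = 0.05464, g' = -1.0093 → β = 0.1333
  β = 0.1333: g = 0.00368, g' = -0.8801 → β = 0.1375
  β = 0.1375: g = 0.00002, g' = -0.8717 → β = 0.1376
Converged at β = 0.1376.
Then V = β·F = 0.1376·247 = 34.0 mol/h and L = F − V = 213.0 mol/h.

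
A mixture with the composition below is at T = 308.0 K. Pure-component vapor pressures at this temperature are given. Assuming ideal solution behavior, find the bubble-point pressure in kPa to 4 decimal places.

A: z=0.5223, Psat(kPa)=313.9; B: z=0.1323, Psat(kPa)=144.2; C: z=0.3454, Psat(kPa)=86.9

Pbub = 213.0429 kPa

At the bubble point ψ → 0, so ΣzᵢKᵢ = 1 with Kᵢ = Pᵢˢᵃᵗ/P ⇒ P = ΣzᵢPᵢˢᵃᵗ.
P = 0.5223·313.9 + 0.1323·144.2 + 0.3454·86.9 = 213.0429 kPa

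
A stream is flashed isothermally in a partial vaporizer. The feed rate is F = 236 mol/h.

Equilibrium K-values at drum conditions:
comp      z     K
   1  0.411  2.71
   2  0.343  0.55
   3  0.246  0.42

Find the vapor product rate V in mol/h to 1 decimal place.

Rachford–Rice: g(ψ) = Σ zᵢ(Kᵢ−1)/(1+ψ(Kᵢ−1)) = 0.
Check two-phase: ΣzᵢKᵢ = 1.406 > 1 and Σzᵢ/Kᵢ = 1.361 > 1, so g(0) = 0.406 > 0 and g(1) = -0.361 < 0.
Iterate (Newton) starting at ψ = 0.5:
  ψ = 0.500: g = -0.0212, g' = -0.629 → ψ = 0.466
Converged at ψ = 0.466.
Then V = ψ·F = 0.4665·236 = 110.1 mol/h and L = F − V = 125.9 mol/h.

V = 110.1 mol/h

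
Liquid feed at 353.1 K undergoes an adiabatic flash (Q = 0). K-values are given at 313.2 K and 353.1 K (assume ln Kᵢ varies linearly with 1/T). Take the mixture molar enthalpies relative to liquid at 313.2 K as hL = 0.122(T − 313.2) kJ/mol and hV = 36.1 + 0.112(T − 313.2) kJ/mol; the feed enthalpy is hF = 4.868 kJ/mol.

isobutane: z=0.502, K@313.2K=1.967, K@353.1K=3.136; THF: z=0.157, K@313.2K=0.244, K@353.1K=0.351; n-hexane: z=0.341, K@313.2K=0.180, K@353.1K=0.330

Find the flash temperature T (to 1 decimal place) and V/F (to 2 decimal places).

T = 314.4 K, V/F = 0.13

Adiabatic flash: solve Rachford–Rice at each trial T, then check hF = ψ·hV(T) + (1−ψ)·hL(T).
  T = 313.2 K: K = (1.967, 0.244, 0.180), RR gives ψ = 0.113, H_out = 4.063 kJ/mol
  T = 353.1 K: K = (3.136, 0.351, 0.330), RR gives ψ = 0.523, H_out = 23.557 kJ/mol
  T = 333.1 K: K = (2.517, 0.296, 0.248), RR gives ψ = 0.353, H_out = 15.090 kJ/mol
  T = 323.1 K: K = (2.232, 0.269, 0.212), RR gives ψ = 0.248, H_out = 10.127 kJ/mol
  T = 318.1 K: K = (2.096, 0.256, 0.196), RR gives ψ = 0.185, H_out = 7.259 kJ/mol
  T = 315.6 K: K = (2.030, 0.250, 0.187), RR gives ψ = 0.149, H_out = 5.685 kJ/mol
Linear interpolation between T = 313.2 (H_out = 4.063) and T = 315.6 (H_out = 5.685) on hF = 4.868 gives T ≈ 314.4 K, at which ψ = 0.13.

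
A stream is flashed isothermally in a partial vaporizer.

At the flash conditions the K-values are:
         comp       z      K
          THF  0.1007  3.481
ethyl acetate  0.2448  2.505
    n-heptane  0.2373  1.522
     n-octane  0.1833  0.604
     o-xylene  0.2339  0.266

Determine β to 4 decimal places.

β = 0.5814

Newton–Raphson from β = 0.33:
  β = 0.3300: g = 0.17914, g' = -0.7395 → β = 0.5723
  β = 0.5723: g = 0.00669, g' = -0.7270 → β = 0.5815
  β = 0.5815: g = -0.00002, g' = -0.7317 → β = 0.5814
Converged at β = 0.5814.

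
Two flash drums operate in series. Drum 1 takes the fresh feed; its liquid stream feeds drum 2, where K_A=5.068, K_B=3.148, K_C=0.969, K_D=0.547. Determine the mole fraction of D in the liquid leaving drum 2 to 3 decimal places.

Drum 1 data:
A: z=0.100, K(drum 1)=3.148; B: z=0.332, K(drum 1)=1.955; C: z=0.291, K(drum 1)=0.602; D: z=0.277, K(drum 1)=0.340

Drum 1:
Rachford–Rice: g(ψ₁) = Σ zᵢ(Kᵢ−1)/(1+ψ₁(Kᵢ−1)) = 0.
Check two-phase: ΣzᵢKᵢ = 1.233 > 1 and Σzᵢ/Kᵢ = 1.500 > 1, so g(0) = 0.233 > 0 and g(1) = -0.500 < 0.
Newton–Raphson from ψ₁ = 0.51:
  ψ₁ = 0.510: g = -0.1052, g' = -0.589 → ψ₁ = 0.331
  ψ₁ = 0.331: g = -0.0011, g' = -0.591 → ψ₁ = 0.330
Converged at ψ₁ = 0.330.
Drum-1 compositions:
  A: x = 0.059, y = 0.184
  B: x = 0.253, y = 0.494
  C: x = 0.335, y = 0.202
  D: x = 0.354, y = 0.120
Drum-2 feed = drum-1 liquid: z₂ = (0.0586, 0.2525, 0.3349, 0.3540).
Drum 2:
Material balance + equilibrium reduce to Σ zᵢ(Kᵢ−1)/(1+ψ₂(Kᵢ−1)) = 0.
Check two-phase: ΣzᵢKᵢ = 1.610 > 1 and Σzᵢ/Kᵢ = 1.085 > 1, so g(0) = 0.610 > 0 and g(1) = -0.085 < 0.
Iterate (Newton) starting at ψ₂ = 0.37:
  ψ₂ = 0.370: g = 0.1942, g' = -0.621 → ψ₂ = 0.683
  ψ₂ = 0.683: g = 0.0403, g' = -0.412 → ψ₂ = 0.780
  ψ₂ = 0.780: g = 0.0011, g' = -0.392 → ψ₂ = 0.783
Converged at ψ₂ = 0.783.
  A: x = 0.014, y = 0.071
  B: x = 0.094, y = 0.296
  C: x = 0.343, y = 0.333
  D: x = 0.549, y = 0.300

x_D (drum 2) = 0.549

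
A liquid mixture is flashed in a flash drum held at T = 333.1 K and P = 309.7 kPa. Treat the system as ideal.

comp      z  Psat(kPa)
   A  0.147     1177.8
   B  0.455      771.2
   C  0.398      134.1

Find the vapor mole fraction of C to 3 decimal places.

y_C = 0.326

Raoult's law: Kᵢ = Pᵢˢᵃᵗ/P = Pᵢˢᵃᵗ/309.7.
  K_A = 1177.8/309.7 = 3.80304, K_B = 771.2/309.7 = 2.49015, K_C = 134.1/309.7 = 0.43300
Iterate (Newton) starting at β = 0.61:
  β = 0.610: g = 0.1622, g' = -0.734 → β = 0.831
Converged at β = 0.831.
Compositions from xᵢ = zᵢ/(1+β(Kᵢ−1)), yᵢ = Kᵢxᵢ:
  A: x = 0.044, y = 0.168
  B: x = 0.203, y = 0.506
  C: x = 0.753, y = 0.326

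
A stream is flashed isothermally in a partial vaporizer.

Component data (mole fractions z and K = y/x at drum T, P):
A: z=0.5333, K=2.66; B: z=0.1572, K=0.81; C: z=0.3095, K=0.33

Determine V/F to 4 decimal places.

Iterate (Newton) starting at V/F = 0.5:
  V/F = 0.5000: g = 0.13893, g' = -0.7599 → V/F = 0.6828
  V/F = 0.6828: g = -0.00161, g' = -0.8024 → V/F = 0.6808
Converged at V/F = 0.6808.

V/F = 0.6808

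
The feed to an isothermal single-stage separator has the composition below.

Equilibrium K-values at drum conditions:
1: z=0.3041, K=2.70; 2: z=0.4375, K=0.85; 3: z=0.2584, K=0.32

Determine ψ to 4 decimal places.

Material balance + equilibrium reduce to Σ zᵢ(Kᵢ−1)/(1+ψ(Kᵢ−1)) = 0.
Feasibility: ΣzᵢKᵢ = 1.2756, Σzᵢ/Kᵢ = 1.4348 — both > 1, two phases present.
Newton–Raphson from ψ = 0.5:
  ψ = 0.5000: g = -0.05773, g' = -0.5426 → ψ = 0.3936
  ψ = 0.3936: g = 0.00006, g' = -0.5494 → ψ = 0.3937
Converged at ψ = 0.3937.

ψ = 0.3937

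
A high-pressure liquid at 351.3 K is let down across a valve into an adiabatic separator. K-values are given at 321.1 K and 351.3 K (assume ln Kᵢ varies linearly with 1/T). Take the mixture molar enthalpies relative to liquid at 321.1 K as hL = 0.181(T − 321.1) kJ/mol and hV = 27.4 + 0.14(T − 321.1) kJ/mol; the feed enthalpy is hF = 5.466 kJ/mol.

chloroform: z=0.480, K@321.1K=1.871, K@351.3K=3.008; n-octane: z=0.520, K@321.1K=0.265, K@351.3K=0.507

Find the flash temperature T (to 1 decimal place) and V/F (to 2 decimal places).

Adiabatic flash: solve Rachford–Rice at each trial T, then check hF = ψ·hV(T) + (1−ψ)·hL(T).
  T = 321.1 K: K = (1.871, 0.265), RR gives ψ = 0.056, H_out = 1.536 kJ/mol
  T = 351.3 K: K = (3.008, 0.507), RR gives ψ = 0.715, H_out = 24.163 kJ/mol
  T = 336.2 K: K = (2.398, 0.372), RR gives ψ = 0.392, H_out = 13.237 kJ/mol
  T = 328.6 K: K = (2.122, 0.315), RR gives ψ = 0.237, H_out = 7.785 kJ/mol
  T = 324.9 K: K = (1.996, 0.289), RR gives ψ = 0.153, H_out = 4.866 kJ/mol
  T = 326.8 K: K = (2.060, 0.302), RR gives ψ = 0.197, H_out = 6.397 kJ/mol
Linear interpolation between T = 324.9 (H_out = 4.866) and T = 326.8 (H_out = 6.397) on hF = 5.466 gives T ≈ 325.6 K, at which ψ = 0.17.

T = 325.6 K, V/F = 0.17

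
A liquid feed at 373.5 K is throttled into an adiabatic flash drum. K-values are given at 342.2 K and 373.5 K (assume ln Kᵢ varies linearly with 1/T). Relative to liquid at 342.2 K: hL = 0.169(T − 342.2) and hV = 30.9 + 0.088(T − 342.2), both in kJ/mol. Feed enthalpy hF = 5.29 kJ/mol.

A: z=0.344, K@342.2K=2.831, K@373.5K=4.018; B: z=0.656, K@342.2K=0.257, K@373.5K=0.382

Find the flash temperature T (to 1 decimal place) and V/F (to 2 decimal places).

T = 347.1 K, V/F = 0.15

Adiabatic flash: solve Rachford–Rice at each trial T, then check hF = ψ·hV(T) + (1−ψ)·hL(T).
  T = 342.2 K: K = (2.831, 0.257), RR gives ψ = 0.105, H_out = 3.236 kJ/mol
  T = 373.5 K: K = (4.018, 0.382), RR gives ψ = 0.339, H_out = 14.913 kJ/mol
  T = 357.9 K: K = (3.400, 0.316), RR gives ψ = 0.230, H_out = 9.463 kJ/mol
  T = 350.0 K: K = (3.107, 0.286), RR gives ψ = 0.170, H_out = 6.470 kJ/mol
  T = 346.1 K: K = (2.967, 0.271), RR gives ψ = 0.139, H_out = 4.895 kJ/mol
  T = 348.1 K: K = (3.039, 0.278), RR gives ψ = 0.155, H_out = 5.712 kJ/mol
Linear interpolation between T = 346.1 (H_out = 4.895) and T = 348.1 (H_out = 5.712) on hF = 5.29 gives T ≈ 347.1 K, at which ψ = 0.15.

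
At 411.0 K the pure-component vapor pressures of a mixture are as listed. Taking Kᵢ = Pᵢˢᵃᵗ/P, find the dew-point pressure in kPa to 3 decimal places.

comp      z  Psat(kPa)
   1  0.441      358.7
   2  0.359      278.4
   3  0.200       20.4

At the dew point ψ → 1, so Σzᵢ/Kᵢ = 1 with Kᵢ = Pᵢˢᵃᵗ/P ⇒ 1/P = Σzᵢ/Pᵢˢᵃᵗ.
1/P = 0.441/358.7 + 0.359/278.4 + 0.200/20.4 = 0.012323 ⇒ P = 81.150 kPa

Pdew = 81.150 kPa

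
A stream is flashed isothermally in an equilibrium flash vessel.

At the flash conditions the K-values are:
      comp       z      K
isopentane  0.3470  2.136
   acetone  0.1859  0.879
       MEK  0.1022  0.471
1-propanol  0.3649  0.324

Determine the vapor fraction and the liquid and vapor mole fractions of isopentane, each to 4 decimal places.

ψ = 0.1164, x_isopentane = 0.3065, y_isopentane = 0.6546

Rachford–Rice: g(ψ) = Σ zᵢ(Kᵢ−1)/(1+ψ(Kᵢ−1)) = 0.
g(0) = ΣzᵢKᵢ − 1 = 0.0710 and g(1) = 1 − Σzᵢ/Kᵢ = -0.7172, so a root lies in (0, 1).
Newton iteration, ψ⁰ = 0.64:
  ψ = 0.6400: g = -0.31264, g' = -0.7367 → ψ = 0.2156
  ψ = 0.2156: g = -0.05626, g' = -0.5567 → ψ = 0.1146
  ψ = 0.1146: g = 0.00104, g' = -0.5817 → ψ = 0.1164
Converged at ψ = 0.1164.
Compositions from xᵢ = zᵢ/(1+ψ(Kᵢ−1)), yᵢ = Kᵢxᵢ:
  isopentane: x = 0.3065, y = 0.6546
  acetone: x = 0.1886, y = 0.1657
  MEK: x = 0.1089, y = 0.0513
  1-propanol: x = 0.3961, y = 0.1283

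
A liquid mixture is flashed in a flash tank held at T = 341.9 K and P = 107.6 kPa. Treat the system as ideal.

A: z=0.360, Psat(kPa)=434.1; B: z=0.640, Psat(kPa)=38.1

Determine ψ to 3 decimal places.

Raoult's law: Kᵢ = Pᵢˢᵃᵗ/P = Pᵢˢᵃᵗ/107.6.
  K_A = 434.1/107.6 = 4.03439, K_B = 38.1/107.6 = 0.35409
Iterate (Newton) starting at ψ = 0.5:
  ψ = 0.500: g = -0.1766, g' = -1.106 → ψ = 0.340
  ψ = 0.340: g = 0.0076, g' = -1.241 → ψ = 0.346
Converged at ψ = 0.346.

ψ = 0.346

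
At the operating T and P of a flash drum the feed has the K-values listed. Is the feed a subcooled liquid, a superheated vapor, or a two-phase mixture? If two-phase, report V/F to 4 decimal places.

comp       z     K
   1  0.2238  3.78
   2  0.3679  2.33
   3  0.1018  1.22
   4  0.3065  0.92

ΣzᵢKᵢ = 2.1093; Σzᵢ/Kᵢ = 0.6337.
Since Σzᵢ/Kᵢ < 1 the mixture is above its dew point — single vapor phase.

superheated vapor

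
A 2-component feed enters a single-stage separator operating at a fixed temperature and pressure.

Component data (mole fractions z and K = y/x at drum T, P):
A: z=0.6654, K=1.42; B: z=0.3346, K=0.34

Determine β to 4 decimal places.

β = 0.2115

Let β = V/F and solve Σ zᵢ(Kᵢ−1)/(1+β(Kᵢ−1)) = 0.
g(0) = ΣzᵢKᵢ − 1 = 0.0586 and g(1) = 1 − Σzᵢ/Kᵢ = -0.4527, so a root lies in (0, 1).
Newton iteration, β⁰ = 0.5:
  β = 0.5000: g = -0.09864, g' = -0.4049 → β = 0.2564
  β = 0.2564: g = -0.01351, g' = -0.3068 → β = 0.2123
  β = 0.2123: g = -0.00024, g' = -0.2961 → β = 0.2115
Converged at β = 0.2115.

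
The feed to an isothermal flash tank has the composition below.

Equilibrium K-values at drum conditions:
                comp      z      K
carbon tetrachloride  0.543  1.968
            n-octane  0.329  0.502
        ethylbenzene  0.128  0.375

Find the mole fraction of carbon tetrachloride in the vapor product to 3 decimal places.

y_carbon tetrachloride = 0.701

Iterate (Newton) starting at ψ = 0.52:
  ψ = 0.520: g = 0.0100, g' = -0.483 → ψ = 0.541
Converged at ψ = 0.541.
Compositions from xᵢ = zᵢ/(1+ψ(Kᵢ−1)), yᵢ = Kᵢxᵢ:
  carbon tetrachloride: x = 0.356, y = 0.701
  n-octane: x = 0.450, y = 0.226
  ethylbenzene: x = 0.193, y = 0.072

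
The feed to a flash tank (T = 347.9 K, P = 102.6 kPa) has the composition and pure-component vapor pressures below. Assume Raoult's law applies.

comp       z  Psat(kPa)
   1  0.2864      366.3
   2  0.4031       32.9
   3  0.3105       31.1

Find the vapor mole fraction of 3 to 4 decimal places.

y_3 = 0.1042

Raoult's law: Kᵢ = Pᵢˢᵃᵗ/P = Pᵢˢᵃᵗ/102.6.
  K_1 = 366.3/102.6 = 3.570175, K_2 = 32.9/102.6 = 0.320663, K_3 = 31.1/102.6 = 0.303119
Material balance + equilibrium reduce to Σ zᵢ(Kᵢ−1)/(1+β(Kᵢ−1)) = 0.
Feasibility: ΣzᵢKᵢ = 1.2459, Σzᵢ/Kᵢ = 2.3617 — both > 1, two phases present.
Newton iteration, β⁰ = 0.5:
  β = 0.5000: g = -0.42467, g' = -1.1442 → β = 0.1288
  β = 0.1288: g = 0.01515, g' = -1.4732 → β = 0.1391
  β = 0.1391: g = 0.00018, g' = -1.4383 → β = 0.1392
Converged at β = 0.1392.
Compositions from xᵢ = zᵢ/(1+β(Kᵢ−1)), yᵢ = Kᵢxᵢ:
  1: x = 0.2109, y = 0.7530
  2: x = 0.4452, y = 0.1428
  3: x = 0.3439, y = 0.1042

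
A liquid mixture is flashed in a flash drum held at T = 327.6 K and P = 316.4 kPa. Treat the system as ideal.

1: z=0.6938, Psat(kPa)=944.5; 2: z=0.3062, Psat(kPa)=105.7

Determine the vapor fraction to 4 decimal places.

Raoult's law: Kᵢ = Pᵢˢᵃᵗ/P = Pᵢˢᵃᵗ/316.4.
  K_1 = 944.5/316.4 = 2.985145, K_2 = 105.7/316.4 = 0.334071
Material balance + equilibrium reduce to Σ zᵢ(Kᵢ−1)/(1+ψ(Kᵢ−1)) = 0.
Feasibility: ΣzᵢKᵢ = 2.1734, Σzᵢ/Kᵢ = 1.1490 — both > 1, two phases present.
Binary case is linear: z₁(K₁−1)(1+ψ(K₂−1)) + z₂(K₂−1)(1+ψ(K₁−1)) = 0
⇒ ψ = [z₁(K₁−1)+z₂(K₂−1)] / [−(K₁−1)(K₂−1)] = 1.17339/1.32197 = 0.8876

ψ = 0.8876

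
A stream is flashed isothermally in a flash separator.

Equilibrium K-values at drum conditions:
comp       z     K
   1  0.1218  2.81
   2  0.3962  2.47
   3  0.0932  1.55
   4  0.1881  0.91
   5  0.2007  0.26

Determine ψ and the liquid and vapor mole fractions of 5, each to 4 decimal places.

Iterate (Newton) starting at ψ = 0.5:
  ψ = 0.5000: g = 0.23815, g' = -0.6903 → ψ = 0.8450
  ψ = 0.8450: g = -0.03277, g' = -1.0304 → ψ = 0.8132
  ψ = 0.8132: g = -0.00131, g' = -0.9512 → ψ = 0.8118
Converged at ψ = 0.8118.
Compositions from xᵢ = zᵢ/(1+ψ(Kᵢ−1)), yᵢ = Kᵢxᵢ:
  1: x = 0.0493, y = 0.1386
  2: x = 0.1806, y = 0.4462
  3: x = 0.0644, y = 0.0999
  4: x = 0.2029, y = 0.1847
  5: x = 0.5027, y = 0.1307

ψ = 0.8118, x_5 = 0.5027, y_5 = 0.1307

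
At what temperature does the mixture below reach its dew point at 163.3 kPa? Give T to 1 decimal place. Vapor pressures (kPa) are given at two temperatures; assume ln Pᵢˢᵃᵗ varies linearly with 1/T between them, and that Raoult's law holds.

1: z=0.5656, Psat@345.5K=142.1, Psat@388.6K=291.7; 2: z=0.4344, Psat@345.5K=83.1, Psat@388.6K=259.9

Dew-point temperature: Σzᵢ·P/Pᵢˢᵃᵗ(T) = 1. Interpolate ln Pᵢˢᵃᵗ = aᵢ + bᵢ/T.
  T = 345.5 K: ΣzᵢP/Pᵢˢᵃᵗ = 1.5036
  T = 388.6 K: ΣzᵢP/Pᵢˢᵃᵗ = 0.5896
  T = 367.1 K: ΣzᵢP/Pᵢˢᵃᵗ = 0.9100
  T = 356.3 K: ΣzᵢP/Pᵢˢᵃᵗ = 1.1591
  T = 361.7 K: ΣzᵢP/Pᵢˢᵃᵗ = 1.0248
  T = 364.4 K: ΣzᵢP/Pᵢˢᵃᵗ = 0.9652
Interpolating between 361.7 K and 364.4 K gives T ≈ 362.8 K.

T = 362.8 K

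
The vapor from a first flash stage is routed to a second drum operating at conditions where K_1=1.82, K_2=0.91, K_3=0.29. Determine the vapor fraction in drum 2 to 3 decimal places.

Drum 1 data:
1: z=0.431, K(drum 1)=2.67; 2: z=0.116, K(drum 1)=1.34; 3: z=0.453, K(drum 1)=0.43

Drum 1:
Iterate (Newton) starting at ψ₁ = 0.58:
  ψ₁ = 0.580: g = 0.0128, g' = -0.648 → ψ₁ = 0.600
Converged at ψ₁ = 0.600.
Drum-1 compositions:
  1: x = 0.215, y = 0.575
  2: x = 0.096, y = 0.129
  3: x = 0.688, y = 0.296
Drum-2 feed = drum-1 vapor: z₂ = (0.5749, 0.1291, 0.2960).
Drum 2:
Rachford–Rice: g(ψ₂) = Σ zᵢ(Kᵢ−1)/(1+ψ₂(Kᵢ−1)) = 0.
Feasibility: ΣzᵢKᵢ = 1.250, Σzᵢ/Kᵢ = 1.478 — both > 1, two phases present.
Iterate (Newton) starting at ψ₂ = 0.5:
  ψ₂ = 0.500: g = -0.0036, g' = -0.554 → ψ₂ = 0.493
Converged at ψ₂ = 0.493.
  1: x = 0.409, y = 0.745
  2: x = 0.135, y = 0.123
  3: x = 0.456, y = 0.132

V/F (drum 2) = 0.493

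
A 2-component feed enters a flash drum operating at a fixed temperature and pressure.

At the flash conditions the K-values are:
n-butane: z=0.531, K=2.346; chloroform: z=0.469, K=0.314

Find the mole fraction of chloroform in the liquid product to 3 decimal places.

Rachford–Rice: g(V/F) = Σ zᵢ(Kᵢ−1)/(1+V/F(Kᵢ−1)) = 0.
g(0) = ΣzᵢKᵢ − 1 = 0.393 and g(1) = 1 − Σzᵢ/Kᵢ = -0.720, so a root lies in (0, 1).
Newton–Raphson from V/F = 0.55:
  V/F = 0.550: g = -0.1060, g' = -0.887 → V/F = 0.430
  V/F = 0.430: g = -0.0040, g' = -0.830 → V/F = 0.426
Converged at V/F = 0.426.
Compositions from xᵢ = zᵢ/(1+V/F(Kᵢ−1)), yᵢ = Kᵢxᵢ:
  n-butane: x = 0.338, y = 0.792
  chloroform: x = 0.662, y = 0.208

x_chloroform = 0.662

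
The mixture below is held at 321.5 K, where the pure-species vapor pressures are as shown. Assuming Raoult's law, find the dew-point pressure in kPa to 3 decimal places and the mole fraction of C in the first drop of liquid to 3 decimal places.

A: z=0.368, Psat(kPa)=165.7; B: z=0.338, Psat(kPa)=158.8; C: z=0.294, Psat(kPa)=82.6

At the dew point ψ → 1, so Σzᵢ/Kᵢ = 1 with Kᵢ = Pᵢˢᵃᵗ/P ⇒ 1/P = Σzᵢ/Pᵢˢᵃᵗ.
1/P = 0.368/165.7 + 0.338/158.8 + 0.294/82.6 = 0.007909 ⇒ P = 126.444 kPa
xᵢ = zᵢP/Pᵢˢᵃᵗ ⇒ x_C = 0.294·126.444/82.6 = 0.450

Pdew = 126.444 kPa, x_C = 0.450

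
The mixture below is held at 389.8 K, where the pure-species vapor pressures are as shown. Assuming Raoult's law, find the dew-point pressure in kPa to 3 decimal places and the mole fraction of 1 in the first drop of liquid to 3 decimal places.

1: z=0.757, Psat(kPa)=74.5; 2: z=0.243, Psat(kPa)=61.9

At the dew point ψ → 1, so Σzᵢ/Kᵢ = 1 with Kᵢ = Pᵢˢᵃᵗ/P ⇒ 1/P = Σzᵢ/Pᵢˢᵃᵗ.
1/P = 0.757/74.5 + 0.243/61.9 = 0.014087 ⇒ P = 70.989 kPa
xᵢ = zᵢP/Pᵢˢᵃᵗ ⇒ x_1 = 0.757·70.989/74.5 = 0.721

Pdew = 70.989 kPa, x_1 = 0.721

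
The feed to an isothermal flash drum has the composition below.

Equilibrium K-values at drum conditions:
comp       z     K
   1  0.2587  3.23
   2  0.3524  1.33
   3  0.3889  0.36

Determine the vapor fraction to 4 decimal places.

Material balance + equilibrium reduce to Σ zᵢ(Kᵢ−1)/(1+ψ(Kᵢ−1)) = 0.
Feasibility: ΣzᵢKᵢ = 1.4443, Σzᵢ/Kᵢ = 1.4253 — both > 1, two phases present.
Newton–Raphson from ψ = 0.5:
  ψ = 0.5000: g = 0.00656, g' = -0.6604 → ψ = 0.5099
Converged at ψ = 0.5099.

ψ = 0.5099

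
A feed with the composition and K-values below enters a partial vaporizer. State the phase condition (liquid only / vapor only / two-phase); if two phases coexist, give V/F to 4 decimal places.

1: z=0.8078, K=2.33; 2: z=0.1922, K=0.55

ΣzᵢKᵢ = 1.9879; Σzᵢ/Kᵢ = 0.6961.
Since Σzᵢ/Kᵢ < 1 the mixture is above its dew point — single vapor phase.

vapor only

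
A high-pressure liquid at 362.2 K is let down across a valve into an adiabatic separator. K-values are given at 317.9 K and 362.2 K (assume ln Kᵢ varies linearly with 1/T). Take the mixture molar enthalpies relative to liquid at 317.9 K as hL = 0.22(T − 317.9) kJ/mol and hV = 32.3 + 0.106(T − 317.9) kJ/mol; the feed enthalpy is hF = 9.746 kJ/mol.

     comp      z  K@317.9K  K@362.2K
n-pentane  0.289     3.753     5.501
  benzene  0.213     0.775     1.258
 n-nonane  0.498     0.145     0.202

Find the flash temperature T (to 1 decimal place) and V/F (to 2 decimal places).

T = 330.4 K, V/F = 0.23

Adiabatic flash: solve Rachford–Rice at each trial T, then check hF = ψ·hV(T) + (1−ψ)·hL(T).
  T = 317.9 K: K = (3.753, 0.775, 0.145), RR gives ψ = 0.166, H_out = 5.363 kJ/mol
  T = 362.2 K: K = (5.501, 1.258, 0.202), RR gives ψ = 0.353, H_out = 19.357 kJ/mol
  T = 340.0 K: K = (4.599, 1.003, 0.173), RR gives ψ = 0.269, H_out = 12.859 kJ/mol
  T = 328.9 K: K = (4.167, 0.885, 0.159), RR gives ψ = 0.220, H_out = 9.253 kJ/mol
  T = 334.4 K: K = (4.379, 0.942, 0.166), RR gives ψ = 0.245, H_out = 11.074 kJ/mol
  T = 331.6 K: K = (4.270, 0.913, 0.162), RR gives ψ = 0.232, H_out = 10.156 kJ/mol
  T = 330.2 K: K = (4.217, 0.898, 0.160), RR gives ψ = 0.226, H_out = 9.690 kJ/mol
Linear interpolation between T = 330.2 (H_out = 9.690) and T = 331.6 (H_out = 10.156) on hF = 9.746 gives T ≈ 330.4 K, at which ψ = 0.23.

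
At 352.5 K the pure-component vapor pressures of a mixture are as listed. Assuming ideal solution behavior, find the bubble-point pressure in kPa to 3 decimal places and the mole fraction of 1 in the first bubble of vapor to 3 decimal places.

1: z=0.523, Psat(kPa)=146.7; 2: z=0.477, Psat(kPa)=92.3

At the bubble point ψ → 0, so ΣzᵢKᵢ = 1 with Kᵢ = Pᵢˢᵃᵗ/P ⇒ P = ΣzᵢPᵢˢᵃᵗ.
P = 0.523·146.7 + 0.477·92.3 = 120.751 kPa
yᵢ = zᵢPᵢˢᵃᵗ/P ⇒ y_1 = 0.523·146.7/120.751 = 0.635

Pbub = 120.751 kPa, y_1 = 0.635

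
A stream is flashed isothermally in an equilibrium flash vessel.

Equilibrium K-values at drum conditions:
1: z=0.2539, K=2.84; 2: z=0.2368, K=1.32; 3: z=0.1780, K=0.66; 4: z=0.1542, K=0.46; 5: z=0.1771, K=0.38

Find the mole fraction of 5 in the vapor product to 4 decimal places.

y_5 = 0.0915

Let β = V/F and solve Σ zᵢ(Kᵢ−1)/(1+β(Kᵢ−1)) = 0.
g(0) = ΣzᵢKᵢ − 1 = 0.2894 and g(1) = 1 − Σzᵢ/Kᵢ = -0.3398, so a root lies in (0, 1).
Newton iteration, β⁰ = 0.5:
  β = 0.5000: g = -0.03747, g' = -0.5084 → β = 0.4263
  β = 0.4263: g = 0.00029, g' = -0.5185 → β = 0.4269
Converged at β = 0.4269.
Compositions from xᵢ = zᵢ/(1+β(Kᵢ−1)), yᵢ = Kᵢxᵢ:
  1: x = 0.1422, y = 0.4039
  2: x = 0.2083, y = 0.2750
  3: x = 0.2082, y = 0.1374
  4: x = 0.2004, y = 0.0922
  5: x = 0.2408, y = 0.0915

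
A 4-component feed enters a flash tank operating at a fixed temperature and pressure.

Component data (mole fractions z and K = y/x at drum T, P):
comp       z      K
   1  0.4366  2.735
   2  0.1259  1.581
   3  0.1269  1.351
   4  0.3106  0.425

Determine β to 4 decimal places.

β = 0.9111

Material balance + equilibrium reduce to Σ zᵢ(Kᵢ−1)/(1+β(Kᵢ−1)) = 0.
Check two-phase: ΣzᵢKᵢ = 1.6966 > 1 and Σzᵢ/Kᵢ = 1.0640 > 1, so g(0) = 0.6966 > 0 and g(1) = -0.0640 < 0.
Iterate (Newton) starting at β = 0.5:
  β = 0.5000: g = 0.24954, g' = -0.6160 → β = 0.9051
  β = 0.9051: g = 0.00403, g' = -0.6727 → β = 0.9111
Converged at β = 0.9111.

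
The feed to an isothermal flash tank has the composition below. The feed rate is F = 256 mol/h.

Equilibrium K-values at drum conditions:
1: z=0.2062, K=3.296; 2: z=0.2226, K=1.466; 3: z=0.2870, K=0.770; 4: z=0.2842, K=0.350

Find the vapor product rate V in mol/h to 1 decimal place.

Rachford–Rice: g(V/F) = Σ zᵢ(Kᵢ−1)/(1+V/F(Kᵢ−1)) = 0.
Check two-phase: ΣzᵢKᵢ = 1.3264 > 1 and Σzᵢ/Kᵢ = 1.3991 > 1, so g(0) = 0.3264 > 0 and g(1) = -0.3991 < 0.
Newton–Raphson from V/F = 0.45:
  V/F = 0.4500: g = -0.01613, g' = -0.5548 → V/F = 0.4209
  V/F = 0.4209: g = 0.00008, g' = -0.5611 → V/F = 0.4211
Converged at V/F = 0.4211.
Then V = V/F·F = 0.4211·256 = 107.8 mol/h and L = F − V = 148.2 mol/h.

V = 107.8 mol/h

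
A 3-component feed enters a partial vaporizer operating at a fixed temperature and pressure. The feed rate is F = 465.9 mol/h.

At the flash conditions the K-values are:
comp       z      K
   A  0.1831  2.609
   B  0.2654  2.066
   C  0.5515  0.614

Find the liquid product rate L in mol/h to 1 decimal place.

L = 128.2 mol/h

Newton–Raphson from ψ = 0.5:
  ψ = 0.5000: g = 0.08402, g' = -0.4001 → ψ = 0.7100
  ψ = 0.7100: g = 0.00530, g' = -0.3569 → ψ = 0.7249
Converged at ψ = 0.7249.
Then V = ψ·F = 0.7249·465.9 = 337.7 mol/h and L = F − V = 128.2 mol/h.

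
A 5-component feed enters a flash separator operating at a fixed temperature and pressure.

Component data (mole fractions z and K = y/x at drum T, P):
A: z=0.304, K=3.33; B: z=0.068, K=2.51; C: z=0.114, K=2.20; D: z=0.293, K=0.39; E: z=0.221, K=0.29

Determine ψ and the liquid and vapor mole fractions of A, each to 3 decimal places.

Let ψ = V/F and solve Σ zᵢ(Kᵢ−1)/(1+ψ(Kᵢ−1)) = 0.
Feasibility: ΣzᵢKᵢ = 1.612, Σzᵢ/Kᵢ = 1.684 — both > 1, two phases present.
Iterate (Newton) starting at ψ = 0.5:
  ψ = 0.500: g = -0.0293, g' = -0.960 → ψ = 0.470
Converged at ψ = 0.470.
Compositions from xᵢ = zᵢ/(1+ψ(Kᵢ−1)), yᵢ = Kᵢxᵢ:
  A: x = 0.145, y = 0.483
  B: x = 0.040, y = 0.100
  C: x = 0.073, y = 0.160
  D: x = 0.411, y = 0.160
  E: x = 0.332, y = 0.096

ψ = 0.470, x_A = 0.145, y_A = 0.483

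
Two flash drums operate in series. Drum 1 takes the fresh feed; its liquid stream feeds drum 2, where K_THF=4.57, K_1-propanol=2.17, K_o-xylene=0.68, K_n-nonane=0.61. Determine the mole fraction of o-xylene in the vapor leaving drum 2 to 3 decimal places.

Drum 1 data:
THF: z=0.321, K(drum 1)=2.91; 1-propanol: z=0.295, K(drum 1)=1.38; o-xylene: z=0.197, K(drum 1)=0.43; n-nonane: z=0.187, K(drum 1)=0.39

Drum 1:
Newton–Raphson from ψ₁ = 0.45:
  ψ₁ = 0.450: g = 0.1172, g' = -0.618 → ψ₁ = 0.640
  ψ₁ = 0.640: g = 0.0023, g' = -0.610 → ψ₁ = 0.644
Converged at ψ₁ = 0.644.
Drum-1 compositions:
  THF: x = 0.144, y = 0.419
  1-propanol: x = 0.237, y = 0.327
  o-xylene: x = 0.311, y = 0.134
  n-nonane: x = 0.308, y = 0.120
Drum-2 feed = drum-1 liquid: z₂ = (0.1440, 0.2370, 0.3111, 0.3078).
Drum 2:
Rachford–Rice: g(ψ₂) = Σ zᵢ(Kᵢ−1)/(1+ψ₂(Kᵢ−1)) = 0.
Feasibility: ΣzᵢKᵢ = 1.572, Σzᵢ/Kᵢ = 1.103 — both > 1, two phases present.
Iterate (Newton) starting at ψ₂ = 0.67:
  ψ₂ = 0.670: g = 0.0178, g' = -0.399 → ψ₂ = 0.715
Converged at ψ₂ = 0.715.
  THF: x = 0.041, y = 0.185
  1-propanol: x = 0.129, y = 0.280
  o-xylene: x = 0.403, y = 0.274
  n-nonane: x = 0.427, y = 0.260

y_o-xylene (drum 2) = 0.274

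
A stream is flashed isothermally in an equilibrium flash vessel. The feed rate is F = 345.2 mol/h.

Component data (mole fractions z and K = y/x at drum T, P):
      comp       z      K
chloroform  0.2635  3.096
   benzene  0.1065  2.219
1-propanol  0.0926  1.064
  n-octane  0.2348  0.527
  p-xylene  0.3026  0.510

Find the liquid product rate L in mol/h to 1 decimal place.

L = 163.7 mol/h

Material balance + equilibrium reduce to Σ zᵢ(Kᵢ−1)/(1+V/F(Kᵢ−1)) = 0.
g(0) = ΣzᵢKᵢ − 1 = 0.4287 and g(1) = 1 − Σzᵢ/Kᵢ = -0.2590, so a root lies in (0, 1).
Iterate (Newton) starting at V/F = 0.5:
  V/F = 0.5000: g = 0.01423, g' = -0.5550 → V/F = 0.5256
  V/F = 0.5256: g = 0.00012, g' = -0.5461 → V/F = 0.5259
Converged at V/F = 0.5259.
Then V = V/F·F = 0.5259·345.2 = 181.5 mol/h and L = F − V = 163.7 mol/h.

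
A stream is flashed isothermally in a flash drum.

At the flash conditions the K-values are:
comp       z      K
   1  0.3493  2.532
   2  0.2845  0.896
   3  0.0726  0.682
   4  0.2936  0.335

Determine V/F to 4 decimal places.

V/F = 0.4149

Material balance + equilibrium reduce to Σ zᵢ(Kᵢ−1)/(1+V/F(Kᵢ−1)) = 0.
Feasibility: ΣzᵢKᵢ = 1.2872, Σzᵢ/Kᵢ = 1.4383 — both > 1, two phases present.
Iterate (Newton) starting at V/F = 0.5:
  V/F = 0.5000: g = -0.04815, g' = -0.5681 → V/F = 0.4152
  V/F = 0.4152: g = -0.00018, g' = -0.5671 → V/F = 0.4149
Converged at V/F = 0.4149.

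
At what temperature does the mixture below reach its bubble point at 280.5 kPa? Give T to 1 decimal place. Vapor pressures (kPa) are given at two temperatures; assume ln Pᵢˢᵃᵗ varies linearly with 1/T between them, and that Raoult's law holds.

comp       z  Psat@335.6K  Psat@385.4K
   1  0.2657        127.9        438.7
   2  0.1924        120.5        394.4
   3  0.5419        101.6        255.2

T = 376.9 K

Bubble-point temperature: ΣzᵢPᵢˢᵃᵗ(T) = P. Interpolate ln Pᵢˢᵃᵗ = aᵢ + bᵢ/T.
  T = 335.6 K: ΣzᵢPᵢˢᵃᵗ = 112.22 kPa
  T = 385.4 K: ΣzᵢPᵢˢᵃᵗ = 330.74 kPa
  T = 360.5 K: ΣzᵢPᵢˢᵃᵗ = 199.45 kPa
  T = 372.9 K: ΣzᵢPᵢˢᵃᵗ = 258.60 kPa
  T = 379.1 K: ΣzᵢPᵢˢᵃᵗ = 292.72 kPa
  T = 376.0 K: ΣzᵢPᵢˢᵃᵗ = 275.26 kPa
  T = 377.6 K: ΣzᵢPᵢˢᵃᵗ = 284.17 kPa
Interpolating between 376.0 K and 377.6 K gives T ≈ 376.9 K.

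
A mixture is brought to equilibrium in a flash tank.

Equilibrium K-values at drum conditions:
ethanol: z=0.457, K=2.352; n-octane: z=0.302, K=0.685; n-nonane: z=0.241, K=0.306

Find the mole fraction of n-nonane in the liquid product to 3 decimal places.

Rachford–Rice: g(ψ) = Σ zᵢ(Kᵢ−1)/(1+ψ(Kᵢ−1)) = 0.
Feasibility: ΣzᵢKᵢ = 1.355, Σzᵢ/Kᵢ = 1.423 — both > 1, two phases present.
Iterate (Newton) starting at ψ = 0.44:
  ψ = 0.440: g = 0.0362, g' = -0.609 → ψ = 0.499
Converged at ψ = 0.499.
Compositions from xᵢ = zᵢ/(1+ψ(Kᵢ−1)), yᵢ = Kᵢxᵢ:
  ethanol: x = 0.273, y = 0.642
  n-octane: x = 0.358, y = 0.245
  n-nonane: x = 0.369, y = 0.113

x_n-nonane = 0.369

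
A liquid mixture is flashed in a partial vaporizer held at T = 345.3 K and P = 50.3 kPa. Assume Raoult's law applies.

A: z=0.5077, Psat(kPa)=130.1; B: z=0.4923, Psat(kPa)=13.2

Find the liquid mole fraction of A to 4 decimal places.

Raoult's law: Kᵢ = Pᵢˢᵃᵗ/P = Pᵢˢᵃᵗ/50.3.
  K_A = 130.1/50.3 = 2.586481, K_B = 13.2/50.3 = 0.262425
Material balance + equilibrium reduce to Σ zᵢ(Kᵢ−1)/(1+ψ(Kᵢ−1)) = 0.
g(0) = ΣzᵢKᵢ − 1 = 0.4423 and g(1) = 1 − Σzᵢ/Kᵢ = -1.0723, so a root lies in (0, 1).
Binary case is linear: z₁(K₁−1)(1+ψ(K₂−1)) + z₂(K₂−1)(1+ψ(K₁−1)) = 0
⇒ ψ = [z₁(K₁−1)+z₂(K₂−1)] / [−(K₁−1)(K₂−1)] = 0.44235/1.17015 = 0.3780
Compositions from xᵢ = zᵢ/(1+ψ(Kᵢ−1)), yᵢ = Kᵢxᵢ:
  A: x = 0.3174, y = 0.8209
  B: x = 0.6826, y = 0.1791

x_A = 0.3174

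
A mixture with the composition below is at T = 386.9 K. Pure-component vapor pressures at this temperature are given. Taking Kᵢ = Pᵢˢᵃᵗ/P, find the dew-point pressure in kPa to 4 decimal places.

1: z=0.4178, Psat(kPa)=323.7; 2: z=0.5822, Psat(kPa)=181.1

At the dew point ψ → 1, so Σzᵢ/Kᵢ = 1 with Kᵢ = Pᵢˢᵃᵗ/P ⇒ 1/P = Σzᵢ/Pᵢˢᵃᵗ.
1/P = 0.4178/323.7 + 0.5822/181.1 = 0.0045055 ⇒ P = 221.9510 kPa

Pdew = 221.9510 kPa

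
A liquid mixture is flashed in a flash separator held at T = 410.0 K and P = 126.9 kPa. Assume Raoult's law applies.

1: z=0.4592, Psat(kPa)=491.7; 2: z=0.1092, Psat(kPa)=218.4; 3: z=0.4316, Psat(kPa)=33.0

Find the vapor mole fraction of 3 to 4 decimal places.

Raoult's law: Kᵢ = Pᵢˢᵃᵗ/P = Pᵢˢᵃᵗ/126.9.
  K_1 = 491.7/126.9 = 3.874704, K_2 = 218.4/126.9 = 1.721040, K_3 = 33.0/126.9 = 0.260047
Newton iteration, V/F⁰ = 0.5:
  V/F = 0.5000: g = 0.09256, g' = -1.2648 → V/F = 0.5732
  V/F = 0.5732: g = -0.00030, g' = -1.2823 → V/F = 0.5730
Converged at V/F = 0.5730.
Compositions from xᵢ = zᵢ/(1+V/F(Kᵢ−1)), yᵢ = Kᵢxᵢ:
  1: x = 0.1735, y = 0.6722
  2: x = 0.0773, y = 0.1330
  3: x = 0.7492, y = 0.1948

y_3 = 0.1948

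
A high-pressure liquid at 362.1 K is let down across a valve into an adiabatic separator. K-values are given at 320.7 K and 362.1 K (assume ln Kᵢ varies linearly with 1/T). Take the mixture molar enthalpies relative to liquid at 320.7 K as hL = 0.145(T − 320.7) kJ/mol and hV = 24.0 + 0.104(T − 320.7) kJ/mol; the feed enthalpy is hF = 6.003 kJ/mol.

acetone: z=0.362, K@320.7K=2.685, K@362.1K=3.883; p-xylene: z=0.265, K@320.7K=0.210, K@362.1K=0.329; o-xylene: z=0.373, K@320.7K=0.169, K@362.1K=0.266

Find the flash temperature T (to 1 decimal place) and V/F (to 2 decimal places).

T = 335.9 K, V/F = 0.16

Adiabatic flash: solve Rachford–Rice at each trial T, then check hF = ψ·hV(T) + (1−ψ)·hL(T).
  T = 320.7 K: K = (2.685, 0.210, 0.169), RR gives ψ = 0.066, H_out = 1.586 kJ/mol
  T = 362.1 K: K = (3.883, 0.329, 0.266), RR gives ψ = 0.290, H_out = 12.468 kJ/mol
  T = 341.4 K: K = (3.265, 0.266, 0.215), RR gives ψ = 0.192, H_out = 7.453 kJ/mol
  T = 331.0 K: K = (2.969, 0.237, 0.191), RR gives ψ = 0.134, H_out = 4.660 kJ/mol
  T = 336.2 K: K = (3.116, 0.252, 0.203), RR gives ψ = 0.164, H_out = 6.088 kJ/mol
  T = 333.6 K: K = (3.042, 0.244, 0.197), RR gives ψ = 0.150, H_out = 5.383 kJ/mol
  T = 334.9 K: K = (3.079, 0.248, 0.200), RR gives ψ = 0.157, H_out = 5.737 kJ/mol
Linear interpolation between T = 334.9 (H_out = 5.737) and T = 336.2 (H_out = 6.088) on hF = 6.003 gives T ≈ 335.9 K, at which ψ = 0.16.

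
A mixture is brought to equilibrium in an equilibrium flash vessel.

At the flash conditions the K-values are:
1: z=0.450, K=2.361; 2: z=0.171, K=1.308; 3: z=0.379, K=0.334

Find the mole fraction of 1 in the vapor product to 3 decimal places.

y_1 = 0.610

Newton–Raphson from β = 0.46:
  β = 0.460: g = 0.0589, g' = -0.677 → β = 0.547
  β = 0.547: g = -0.0009, g' = -0.702 → β = 0.546
Converged at β = 0.546.
Compositions from xᵢ = zᵢ/(1+β(Kᵢ−1)), yᵢ = Kᵢxᵢ:
  1: x = 0.258, y = 0.610
  2: x = 0.146, y = 0.191
  3: x = 0.595, y = 0.199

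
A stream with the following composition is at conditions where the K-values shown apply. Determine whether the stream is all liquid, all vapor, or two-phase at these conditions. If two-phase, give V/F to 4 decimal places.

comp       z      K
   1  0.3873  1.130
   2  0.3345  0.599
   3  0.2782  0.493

ΣzᵢKᵢ = 0.7752; Σzᵢ/Kᵢ = 1.4655.
Since ΣzᵢKᵢ < 1 the mixture is below its bubble point — single liquid phase.

all liquid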